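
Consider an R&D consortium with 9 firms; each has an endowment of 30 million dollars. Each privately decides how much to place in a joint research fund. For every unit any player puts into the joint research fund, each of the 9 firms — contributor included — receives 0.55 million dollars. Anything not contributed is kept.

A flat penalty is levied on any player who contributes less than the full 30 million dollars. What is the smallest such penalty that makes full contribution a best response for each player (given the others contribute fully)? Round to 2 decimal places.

Given the others contribute fully, the best deviation is to contribute 0 (any partial contribution still incurs the fine and gives up units whose private return 0.55 is below 1).
Deviating from 30 to 0 saves 30 million dollars but forfeits the deviator's share of the drop in the joint research fund: 0.55 × 30 = 16.50.
So the deviation gain is 30 − 16.50 = 13.50, and the fine must be at least 13.50 million dollars to wipe it out.

13.50 million dollars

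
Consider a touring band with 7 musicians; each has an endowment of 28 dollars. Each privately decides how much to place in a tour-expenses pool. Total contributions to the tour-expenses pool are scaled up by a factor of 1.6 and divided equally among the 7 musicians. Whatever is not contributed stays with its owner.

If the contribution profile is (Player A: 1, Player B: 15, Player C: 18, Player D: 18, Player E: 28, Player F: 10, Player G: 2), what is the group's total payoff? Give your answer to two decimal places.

251.20 dollars

Total contributed: 1 + 15 + 18 + 18 + 28 + 10 + 2 = 92; total kept: 7 × 28 − 92 = 104.
The tour-expenses pool pays out 1.6 × 92 = 147.20 in aggregate.
Group total = 104 + 147.20 = 251.20.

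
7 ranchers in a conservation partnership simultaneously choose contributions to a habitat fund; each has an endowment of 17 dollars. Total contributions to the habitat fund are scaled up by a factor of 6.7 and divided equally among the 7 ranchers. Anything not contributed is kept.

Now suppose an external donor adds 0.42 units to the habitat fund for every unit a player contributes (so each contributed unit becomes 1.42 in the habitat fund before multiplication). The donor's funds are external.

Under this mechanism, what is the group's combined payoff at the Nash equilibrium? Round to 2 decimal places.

1132.17 dollars

With the mechanism, a contributed unit returns 6.7 × 1.42 / 7 = 1.3591 per unit of net cost to the contributor — now above 1 — so contributing fully is weakly dominant for every player.
So the Nash equilibrium is full contribution by all 7; the group earns 6.7 × 1.42 × 119 = 1132.17.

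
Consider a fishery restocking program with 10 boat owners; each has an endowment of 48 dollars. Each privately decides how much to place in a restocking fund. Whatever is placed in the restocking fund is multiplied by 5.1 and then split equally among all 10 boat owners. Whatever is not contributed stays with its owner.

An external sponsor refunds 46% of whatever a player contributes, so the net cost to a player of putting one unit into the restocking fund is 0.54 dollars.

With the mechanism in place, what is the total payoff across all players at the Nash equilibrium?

480.00 dollars

The effective private return is (5.1/10) / 0.54 = 0.9444, which is still under 1, so the mechanism doesn't change anyone's dominant strategy: zero contribution.
Everyone keeps their endowment and the group total is 10 × 48 = 480.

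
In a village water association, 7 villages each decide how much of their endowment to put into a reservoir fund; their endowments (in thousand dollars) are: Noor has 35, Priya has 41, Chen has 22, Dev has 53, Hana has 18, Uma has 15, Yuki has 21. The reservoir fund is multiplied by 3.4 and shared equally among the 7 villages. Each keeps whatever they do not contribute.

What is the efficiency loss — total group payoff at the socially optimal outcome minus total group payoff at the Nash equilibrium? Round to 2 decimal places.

The private return per contributed unit is 3.4/7 = 0.4857 < 1 for every player regardless of endowment, so the Nash equilibrium is zero contribution and the group total is Σ E_j = 35 + 41 + 22 + 53 + 18 + 15 + 21 = 205.
Each contributed unit returns 3.400 to the group, so the social optimum is full contribution by everyone: group total = 3.400 × 205 = 697.00.
Efficiency loss = (3.400 − 1) × 205 = 492.00.

492.00 thousand dollars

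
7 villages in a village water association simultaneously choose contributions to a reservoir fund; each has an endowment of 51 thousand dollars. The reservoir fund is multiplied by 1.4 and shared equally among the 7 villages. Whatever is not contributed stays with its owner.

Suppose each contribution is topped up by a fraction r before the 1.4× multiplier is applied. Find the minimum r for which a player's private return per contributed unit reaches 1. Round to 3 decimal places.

With matching at rate r, one contributed unit becomes (1 + r) in the reservoir fund and returns 1.4 × (1 + r) / 7 to the contributor.
Setting this equal to 1: 1 + r = 7/1.4 = 5.0000.
So the minimum matching rate is r = 5.0000 − 1 = 4.000.

4.000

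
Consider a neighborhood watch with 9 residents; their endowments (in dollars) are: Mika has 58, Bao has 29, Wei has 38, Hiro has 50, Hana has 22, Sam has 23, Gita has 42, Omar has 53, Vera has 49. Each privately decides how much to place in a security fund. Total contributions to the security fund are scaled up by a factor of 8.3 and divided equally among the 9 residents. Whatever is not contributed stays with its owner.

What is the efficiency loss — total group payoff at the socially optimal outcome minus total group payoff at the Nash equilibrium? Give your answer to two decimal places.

2657.20 dollars

The private return per contributed unit is 8.3/9 = 0.9222 < 1 for every player regardless of endowment, so the Nash equilibrium is zero contribution and the group total is Σ E_j = 58 + 29 + 38 + 50 + 22 + 23 + 42 + 53 + 49 = 364.
Each contributed unit returns 8.300 to the group, so the social optimum is full contribution by everyone: group total = 8.300 × 364 = 3021.20.
Efficiency loss = (8.300 − 1) × 364 = 2657.20.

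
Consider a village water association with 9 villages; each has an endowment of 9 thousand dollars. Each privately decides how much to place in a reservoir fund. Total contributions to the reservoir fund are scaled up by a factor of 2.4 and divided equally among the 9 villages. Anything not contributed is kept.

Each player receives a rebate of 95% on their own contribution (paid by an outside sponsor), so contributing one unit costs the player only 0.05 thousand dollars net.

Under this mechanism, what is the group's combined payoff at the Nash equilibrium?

Under the mechanism each unit contributed yields (2.4/9) / 0.05 = 5.3333 back to its contributor per unit of net cost, which exceeds 1, making full contribution the dominant choice for everyone.
At the Nash equilibrium everyone contributes 9. Group total payoff = 9 × (9 × 0.95 + 2.4 × 9) = 271.35.

271.35 thousand dollars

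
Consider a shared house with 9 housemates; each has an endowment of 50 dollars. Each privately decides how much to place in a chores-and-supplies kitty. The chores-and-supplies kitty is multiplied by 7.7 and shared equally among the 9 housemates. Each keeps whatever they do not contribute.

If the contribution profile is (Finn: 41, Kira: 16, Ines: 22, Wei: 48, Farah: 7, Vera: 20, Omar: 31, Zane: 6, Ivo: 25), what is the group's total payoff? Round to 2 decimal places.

Total contributed: 41 + 16 + 22 + 48 + 7 + 20 + 31 + 6 + 25 = 216; total kept: 9 × 50 − 216 = 234.
The chores-and-supplies kitty pays out 7.7 × 216 = 1663.20 in aggregate.
Group total = 234 + 1663.20 = 1897.20.

1897.20 dollars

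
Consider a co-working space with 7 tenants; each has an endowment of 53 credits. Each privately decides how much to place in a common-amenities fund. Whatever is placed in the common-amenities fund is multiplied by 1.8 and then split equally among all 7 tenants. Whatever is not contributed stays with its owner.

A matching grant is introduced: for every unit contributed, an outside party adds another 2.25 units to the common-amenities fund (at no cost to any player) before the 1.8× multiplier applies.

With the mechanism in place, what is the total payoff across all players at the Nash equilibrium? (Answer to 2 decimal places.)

Even with the mechanism, each unit contributed returns only 1.8 × 3.25 / 7 = 0.8357 per unit of net cost, so contributing nothing is still dominant.
At the Nash equilibrium no one contributes; group total payoff = 7 × 53 = 371.

371.00 credits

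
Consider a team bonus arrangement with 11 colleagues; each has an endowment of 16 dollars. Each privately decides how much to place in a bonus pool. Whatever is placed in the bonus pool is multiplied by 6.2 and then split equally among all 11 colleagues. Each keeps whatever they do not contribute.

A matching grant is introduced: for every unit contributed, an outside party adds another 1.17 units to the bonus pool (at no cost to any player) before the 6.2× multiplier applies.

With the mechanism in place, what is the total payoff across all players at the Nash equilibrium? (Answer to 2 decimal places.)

2367.90 dollars

The effective private return per unit is now 6.2 × 2.17 / 11 = 1.2231 > 1, so every player's dominant strategy flips to full contribution.
At the Nash equilibrium everyone contributes 16. Group total payoff = 6.2 × 2.17 × 176 = 2367.90.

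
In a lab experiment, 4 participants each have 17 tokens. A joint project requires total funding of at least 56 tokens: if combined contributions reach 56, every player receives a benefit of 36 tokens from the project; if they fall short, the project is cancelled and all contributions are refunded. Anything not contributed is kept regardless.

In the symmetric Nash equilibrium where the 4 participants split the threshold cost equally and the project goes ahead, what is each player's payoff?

39 tokens

Equal share of the threshold: 56/4 = 14.
At this profile no one gains by cutting their contribution: any cut drops the total below 56, the project is cancelled, contributions are refunded, and the deviator ends with 17, which is less than 17 − 14 + 36 = 39. Contributing more than 14 just wastes the excess. So contributing exactly 14 is a best response.
Each player's payoff: 17 − 14 + 36 = 39.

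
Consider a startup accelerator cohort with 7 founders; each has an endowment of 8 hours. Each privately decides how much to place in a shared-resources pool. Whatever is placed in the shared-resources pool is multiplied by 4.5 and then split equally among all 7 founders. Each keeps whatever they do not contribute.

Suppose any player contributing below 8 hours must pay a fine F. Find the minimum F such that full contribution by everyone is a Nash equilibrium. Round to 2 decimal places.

2.86 hours

Given the others contribute fully, the best deviation is to contribute 0 (any partial contribution still incurs the fine and gives up units whose private return 0.6429 is below 1).
Deviating from 8 to 0 saves 8 hours but forfeits the deviator's share of the drop in the shared-resources pool: 4.5/7 × 8 = 5.14.
So the deviation gain is 8 − 5.14 = 2.86, and the fine must be at least 2.86 hours to wipe it out.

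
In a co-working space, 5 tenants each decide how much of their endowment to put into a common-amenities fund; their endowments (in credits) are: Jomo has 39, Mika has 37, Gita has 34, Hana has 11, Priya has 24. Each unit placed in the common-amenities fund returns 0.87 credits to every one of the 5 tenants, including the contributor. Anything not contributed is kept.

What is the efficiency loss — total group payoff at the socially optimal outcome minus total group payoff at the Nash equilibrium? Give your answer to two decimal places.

The private return per contributed unit is 0.87 < 1 for everyone, so the Nash equilibrium is zero contribution and the group total is Σ E_j = 39 + 37 + 34 + 11 + 24 = 145.
Each contributed unit returns 4.350 to the group, so the social optimum is full contribution by everyone: group total = 4.350 × 145 = 630.75.
Efficiency loss = (4.350 − 1) × 145 = 485.75.

485.75 credits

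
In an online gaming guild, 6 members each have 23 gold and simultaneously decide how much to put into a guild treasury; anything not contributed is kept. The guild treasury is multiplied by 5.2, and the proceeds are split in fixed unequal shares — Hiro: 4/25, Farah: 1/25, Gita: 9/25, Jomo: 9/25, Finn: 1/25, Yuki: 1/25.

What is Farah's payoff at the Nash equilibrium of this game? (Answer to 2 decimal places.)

Player j's private return per contributed unit is 5.2 × (j's share). Contributing is weakly dominant for j when that share is at least 1/5.2 = 0.1923, and contributing 0 is dominant otherwise.
Gita and Jomo are above the threshold, contributing 23 each; the remaining 4 contribute 0. Total contributed: 46.
Farah keeps 23 and receives 5.2 × 46 × 1/25 = 9.57 from the guild treasury, for a payoff of 32.57.

32.57 gold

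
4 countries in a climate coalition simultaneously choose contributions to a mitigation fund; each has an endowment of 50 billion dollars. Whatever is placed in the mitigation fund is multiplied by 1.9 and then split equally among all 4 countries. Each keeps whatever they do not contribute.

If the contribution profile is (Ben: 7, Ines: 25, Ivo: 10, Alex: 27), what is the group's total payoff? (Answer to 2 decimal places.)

Total contributed: 7 + 25 + 10 + 27 = 69; total kept: 4 × 50 − 69 = 131.
The mitigation fund pays out 1.9 × 69 = 131.10 in aggregate.
Group total = 131 + 131.10 = 262.10.

262.10 billion dollars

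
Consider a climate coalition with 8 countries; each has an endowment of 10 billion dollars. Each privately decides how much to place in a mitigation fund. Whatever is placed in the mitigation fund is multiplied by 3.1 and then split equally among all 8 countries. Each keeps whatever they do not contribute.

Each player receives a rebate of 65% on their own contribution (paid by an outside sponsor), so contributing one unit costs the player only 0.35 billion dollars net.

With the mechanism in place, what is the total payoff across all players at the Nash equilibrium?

Under the mechanism each unit contributed yields (3.1/8) / 0.35 = 1.1071 back to its contributor per unit of net cost, which exceeds 1, making full contribution the dominant choice for everyone.
So the Nash equilibrium is full contribution by all 8; the group earns 8 × (10 × 0.65 + 3.1 × 10) = 300.00.

300.00 billion dollars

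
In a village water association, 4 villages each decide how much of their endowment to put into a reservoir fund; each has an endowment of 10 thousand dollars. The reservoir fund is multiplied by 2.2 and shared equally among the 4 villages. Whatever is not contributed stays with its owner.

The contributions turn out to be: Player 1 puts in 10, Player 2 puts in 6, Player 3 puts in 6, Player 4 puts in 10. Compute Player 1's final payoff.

17.60 thousand dollars

Total contributed: 10 + 6 + 6 + 10 = 32.
Each receives 2.2 × 32 / 4 = 17.60 from the reservoir fund.
Player 1 keeps 10 − 10 = 0, so Player 1's payoff is 0 + 17.60 = 17.60.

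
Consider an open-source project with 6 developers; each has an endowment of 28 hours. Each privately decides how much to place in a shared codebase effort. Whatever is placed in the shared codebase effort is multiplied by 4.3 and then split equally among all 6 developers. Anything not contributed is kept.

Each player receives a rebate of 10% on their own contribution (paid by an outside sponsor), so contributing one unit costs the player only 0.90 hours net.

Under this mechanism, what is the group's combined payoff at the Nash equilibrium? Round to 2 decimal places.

With the mechanism, a contributed unit returns (4.3/6) / 0.90 = 0.7963 per unit of net cost — still below 1 — so contributing 0 remains dominant for every player.
Everyone keeps their endowment and the group total is 6 × 28 = 168.

168.00 hours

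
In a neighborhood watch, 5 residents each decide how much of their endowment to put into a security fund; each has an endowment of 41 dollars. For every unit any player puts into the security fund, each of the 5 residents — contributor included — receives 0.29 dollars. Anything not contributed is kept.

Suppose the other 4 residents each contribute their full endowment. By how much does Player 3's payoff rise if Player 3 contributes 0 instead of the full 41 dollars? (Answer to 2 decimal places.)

Switching from a contribution of 41 to 0 lets Player 3 keep an extra 41 dollars, but lowers the security fund by 41, which costs Player 3 their own share of that drop: 0.29 × 41 = 11.89.
Net gain = 41 − 11.89 = 29.11. The private return per contributed unit (0.29) is below 1, so free-riding is indeed the best response regardless of what the others do.

29.11 dollars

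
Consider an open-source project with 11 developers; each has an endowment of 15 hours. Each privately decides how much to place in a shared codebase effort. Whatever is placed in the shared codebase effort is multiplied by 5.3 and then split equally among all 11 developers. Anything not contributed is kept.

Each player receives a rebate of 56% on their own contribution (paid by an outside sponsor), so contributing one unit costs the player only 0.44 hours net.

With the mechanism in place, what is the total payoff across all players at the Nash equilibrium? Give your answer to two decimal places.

966.90 hours

Under the mechanism each unit contributed yields (5.3/11) / 0.44 = 1.0950 back to its contributor per unit of net cost, which exceeds 1, making full contribution the dominant choice for everyone.
So the Nash equilibrium is full contribution by all 11; the group earns 11 × (15 × 0.56 + 5.3 × 15) = 966.90.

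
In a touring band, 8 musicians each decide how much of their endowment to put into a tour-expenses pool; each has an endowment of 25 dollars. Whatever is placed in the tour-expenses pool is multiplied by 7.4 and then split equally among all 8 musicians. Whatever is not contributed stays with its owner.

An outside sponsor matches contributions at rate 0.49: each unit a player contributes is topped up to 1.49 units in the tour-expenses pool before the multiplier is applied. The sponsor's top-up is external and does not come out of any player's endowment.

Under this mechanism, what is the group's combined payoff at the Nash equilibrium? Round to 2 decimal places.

The effective private return per unit is now 7.4 × 1.49 / 8 = 1.3783 > 1, so every player's dominant strategy flips to full contribution.
So the Nash equilibrium is full contribution by all 8; the group earns 7.4 × 1.49 × 200 = 2205.20.

2205.20 dollars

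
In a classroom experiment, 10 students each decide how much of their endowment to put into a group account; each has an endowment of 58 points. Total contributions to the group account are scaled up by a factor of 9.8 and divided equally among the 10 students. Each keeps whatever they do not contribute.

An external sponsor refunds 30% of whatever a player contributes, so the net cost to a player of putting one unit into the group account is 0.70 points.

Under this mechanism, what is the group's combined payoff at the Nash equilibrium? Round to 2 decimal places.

5858.00 points

Under the mechanism each unit contributed yields (9.8/10) / 0.70 = 1.4000 back to its contributor per unit of net cost, which exceeds 1, making full contribution the dominant choice for everyone.
At the Nash equilibrium everyone contributes 58. Group total payoff = 10 × (58 × 0.30 + 9.8 × 58) = 5858.00.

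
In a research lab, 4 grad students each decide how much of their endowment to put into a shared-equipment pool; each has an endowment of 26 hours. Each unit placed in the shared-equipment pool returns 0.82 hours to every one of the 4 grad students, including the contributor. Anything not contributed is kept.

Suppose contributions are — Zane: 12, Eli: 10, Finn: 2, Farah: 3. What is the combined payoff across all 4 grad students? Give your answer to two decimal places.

Total contributed: 12 + 10 + 2 + 3 = 27; total kept: 4 × 26 − 27 = 77.
The shared-equipment pool pays out 0.82 × 4 × 27 = 88.56 in aggregate.
Group total = 77 + 88.56 = 165.56.

165.56 hours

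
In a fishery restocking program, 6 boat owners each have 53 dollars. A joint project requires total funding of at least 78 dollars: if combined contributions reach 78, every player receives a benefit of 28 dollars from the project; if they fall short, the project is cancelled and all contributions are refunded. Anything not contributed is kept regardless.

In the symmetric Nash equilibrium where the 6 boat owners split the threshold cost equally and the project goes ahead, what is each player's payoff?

68 dollars

Equal share of the threshold: 78/6 = 13.
At this profile no one gains by cutting their contribution: any cut drops the total below 78, the project is cancelled, contributions are refunded, and the deviator ends with 53, which is less than 53 − 13 + 28 = 68. Contributing more than 13 just wastes the excess. So contributing exactly 13 is a best response.
Each player's payoff: 53 − 13 + 28 = 68.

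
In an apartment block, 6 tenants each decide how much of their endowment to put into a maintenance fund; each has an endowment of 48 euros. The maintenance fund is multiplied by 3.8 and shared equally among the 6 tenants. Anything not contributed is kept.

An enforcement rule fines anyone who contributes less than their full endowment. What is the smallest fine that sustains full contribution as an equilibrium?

Given the others contribute fully, the best deviation is to contribute 0 (any partial contribution still incurs the fine and gives up units whose private return 0.6333 is below 1).
Deviating from 48 to 0 saves 48 euros but forfeits the deviator's share of the drop in the maintenance fund: 3.8/6 × 48 = 30.40.
So the deviation gain is 48 − 30.40 = 17.60, and the fine must be at least 17.60 euros to wipe it out.

17.60 euros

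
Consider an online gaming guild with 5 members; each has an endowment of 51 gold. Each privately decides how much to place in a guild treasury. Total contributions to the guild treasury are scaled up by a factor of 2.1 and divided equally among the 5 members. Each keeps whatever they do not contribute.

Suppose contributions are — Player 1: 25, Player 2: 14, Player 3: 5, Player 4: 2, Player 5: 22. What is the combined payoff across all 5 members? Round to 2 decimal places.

329.80 gold

Total contributed: 25 + 14 + 5 + 2 + 22 = 68; total kept: 5 × 51 − 68 = 187.
The guild treasury pays out 2.1 × 68 = 142.80 in aggregate.
Group total = 187 + 142.80 = 329.80.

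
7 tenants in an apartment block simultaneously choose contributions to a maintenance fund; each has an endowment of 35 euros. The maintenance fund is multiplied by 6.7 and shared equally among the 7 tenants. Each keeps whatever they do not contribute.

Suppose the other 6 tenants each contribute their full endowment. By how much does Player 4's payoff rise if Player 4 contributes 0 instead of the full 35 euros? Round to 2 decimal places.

Switching from a contribution of 35 to 0 lets Player 4 keep an extra 35 euros, but lowers the maintenance fund by 35, which costs Player 4 their own share of that drop: 6.7/7 × 35 = 33.50.
Net gain = 35 − 33.50 = 1.50. The private return per contributed unit (0.9571) is below 1, so free-riding is indeed the best response regardless of what the others do.

1.50 euros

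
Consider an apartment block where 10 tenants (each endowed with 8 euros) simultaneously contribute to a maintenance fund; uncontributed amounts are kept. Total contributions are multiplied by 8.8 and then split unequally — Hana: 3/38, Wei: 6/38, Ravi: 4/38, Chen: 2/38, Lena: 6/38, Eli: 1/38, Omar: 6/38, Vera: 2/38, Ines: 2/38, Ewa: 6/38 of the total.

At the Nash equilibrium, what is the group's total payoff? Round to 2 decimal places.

329.60 euros

Player j's private return per contributed unit is 8.8 × (j's share). Contributing is weakly dominant for j when that share is at least 1/8.8 = 0.1136, and contributing 0 is dominant otherwise.
The shares above 0.1136 belong to Wei, Lena, Omar and Ewa, contributing 8 each; the remaining 6 contribute 0. Total contributed: 32.
The maintenance fund pays out 8.8 × 32 = 281.60 in total (split across the unequal shares, but the aggregate is all that matters for the group sum).
The 6 free-riders keep 8 each, adding 48. Group total = 48 + 281.60 = 329.60.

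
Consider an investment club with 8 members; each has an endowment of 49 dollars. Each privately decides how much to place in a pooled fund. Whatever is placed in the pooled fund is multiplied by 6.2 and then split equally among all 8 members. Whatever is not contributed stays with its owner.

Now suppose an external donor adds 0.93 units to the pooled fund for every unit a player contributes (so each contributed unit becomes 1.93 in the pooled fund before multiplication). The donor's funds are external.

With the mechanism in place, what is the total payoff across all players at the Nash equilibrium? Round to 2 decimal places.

4690.67 dollars

The effective private return per unit is now 6.2 × 1.93 / 8 = 1.4958 > 1, so every player's dominant strategy flips to full contribution.
At the Nash equilibrium everyone contributes 49. Group total payoff = 6.2 × 1.93 × 392 = 4690.67.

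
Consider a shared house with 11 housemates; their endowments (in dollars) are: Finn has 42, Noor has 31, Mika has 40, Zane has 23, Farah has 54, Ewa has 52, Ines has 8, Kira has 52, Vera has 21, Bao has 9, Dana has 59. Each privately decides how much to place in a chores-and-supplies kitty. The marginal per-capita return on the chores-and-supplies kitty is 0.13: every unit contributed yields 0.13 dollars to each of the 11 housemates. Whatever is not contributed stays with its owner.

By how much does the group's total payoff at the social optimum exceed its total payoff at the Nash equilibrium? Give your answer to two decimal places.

168.13 dollars

The private return per contributed unit is 0.13 < 1 for everyone, so the Nash equilibrium is zero contribution and the group total is Σ E_j = 42 + 31 + 40 + 23 + 54 + 52 + 8 + 52 + 21 + 9 + 59 = 391.
Each contributed unit returns 1.430 to the group, so the social optimum is full contribution by everyone: group total = 1.430 × 391 = 559.13.
Efficiency loss = (1.430 − 1) × 391 = 168.13.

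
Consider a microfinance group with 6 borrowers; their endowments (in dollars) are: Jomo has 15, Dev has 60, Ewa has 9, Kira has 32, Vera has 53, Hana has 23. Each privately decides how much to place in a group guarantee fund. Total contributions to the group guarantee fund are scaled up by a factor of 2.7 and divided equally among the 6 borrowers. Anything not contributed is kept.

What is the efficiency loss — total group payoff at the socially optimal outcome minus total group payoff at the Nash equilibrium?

326.40 dollars

The private return per contributed unit is 2.7/6 = 0.4500 < 1 for every player regardless of endowment, so the Nash equilibrium is zero contribution and the group total is Σ E_j = 15 + 60 + 9 + 32 + 53 + 23 = 192.
Each contributed unit returns 2.700 to the group, so the social optimum is full contribution by everyone: group total = 2.700 × 192 = 518.40.
Efficiency loss = (2.700 − 1) × 192 = 326.40.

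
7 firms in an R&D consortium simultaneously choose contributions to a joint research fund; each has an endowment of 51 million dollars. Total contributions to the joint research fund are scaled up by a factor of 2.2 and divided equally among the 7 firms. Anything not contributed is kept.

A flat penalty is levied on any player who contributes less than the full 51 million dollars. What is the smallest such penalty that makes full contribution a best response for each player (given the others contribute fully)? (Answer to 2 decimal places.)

34.97 million dollars

Given the others contribute fully, the best deviation is to contribute 0 (any partial contribution still incurs the fine and gives up units whose private return 0.3143 is below 1).
Deviating from 51 to 0 saves 51 million dollars but forfeits the deviator's share of the drop in the joint research fund: 2.2/7 × 51 = 16.03.
So the deviation gain is 51 − 16.03 = 34.97, and the fine must be at least 34.97 million dollars to wipe it out.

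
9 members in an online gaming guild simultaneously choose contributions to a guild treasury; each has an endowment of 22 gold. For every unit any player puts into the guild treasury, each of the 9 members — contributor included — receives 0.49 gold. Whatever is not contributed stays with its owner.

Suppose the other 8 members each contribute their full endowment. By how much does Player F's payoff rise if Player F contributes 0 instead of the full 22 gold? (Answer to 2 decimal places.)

Switching from a contribution of 22 to 0 lets Player F keep an extra 22 gold, but lowers the guild treasury by 22, which costs Player F their own share of that drop: 0.49 × 22 = 10.78.
Net gain = 22 − 10.78 = 11.22. The private return per contributed unit (0.49) is below 1, so free-riding is indeed the best response regardless of what the others do.

11.22 gold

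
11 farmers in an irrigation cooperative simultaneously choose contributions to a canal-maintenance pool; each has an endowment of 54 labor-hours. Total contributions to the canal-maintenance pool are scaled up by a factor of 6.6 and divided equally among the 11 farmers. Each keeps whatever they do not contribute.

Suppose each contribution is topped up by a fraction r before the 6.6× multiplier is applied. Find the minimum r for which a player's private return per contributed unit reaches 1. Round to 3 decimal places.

With matching at rate r, one contributed unit becomes (1 + r) in the canal-maintenance pool and returns 6.6 × (1 + r) / 11 to the contributor.
Setting this equal to 1: 1 + r = 11/6.6 = 1.6667.
So the minimum matching rate is r = 1.6667 − 1 = 0.667.

0.667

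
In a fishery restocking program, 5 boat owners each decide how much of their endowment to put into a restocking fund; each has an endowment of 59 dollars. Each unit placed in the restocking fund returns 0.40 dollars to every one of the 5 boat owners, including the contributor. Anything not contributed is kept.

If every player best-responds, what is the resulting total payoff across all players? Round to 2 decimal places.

295.00 dollars

The private return per contributed unit is 0.40 < 1, so contributing 0 is dominant for every player. At the Nash equilibrium everyone keeps their 59, and the group total is 5 × 59 = 295.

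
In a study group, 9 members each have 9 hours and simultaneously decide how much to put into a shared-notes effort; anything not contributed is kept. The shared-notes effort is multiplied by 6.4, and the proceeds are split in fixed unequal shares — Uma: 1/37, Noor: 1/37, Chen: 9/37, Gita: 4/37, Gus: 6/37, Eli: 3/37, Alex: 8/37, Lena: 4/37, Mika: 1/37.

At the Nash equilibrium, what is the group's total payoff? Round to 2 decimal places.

226.80 hours

Each unit j contributes comes back to j as 6.4 × (j's share), so j prefers to contribute only if that share exceeds 1/6.4 = 0.1563; otherwise keeping the unit dominates.
The shares above 0.1563 belong to Chen, Gus and Alex, contributing 9 each; the remaining 6 contribute 0. Total contributed: 27.
The shared-notes effort pays out 6.4 × 27 = 172.80 in total (split across the unequal shares, but the aggregate is all that matters for the group sum).
The 6 free-riders keep 9 each, adding 54. Group total = 54 + 172.80 = 226.80.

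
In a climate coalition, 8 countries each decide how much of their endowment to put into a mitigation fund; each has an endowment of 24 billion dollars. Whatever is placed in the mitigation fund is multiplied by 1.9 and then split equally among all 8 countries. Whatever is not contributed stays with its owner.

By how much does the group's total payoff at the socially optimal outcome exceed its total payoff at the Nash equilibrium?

Each contributed unit returns 1.9/8 = 0.2375 to its contributor — below 1 — so contributing 0 is dominant for every player. At the Nash equilibrium everyone keeps their 24, and the group total is 8 × 24 = 192.
Each contributed unit returns 1.900 to the group as a whole (0.2375 to each of 8 players), which exceeds 1, so the social optimum is full contribution: group total = 1.900 × 192 = 364.80.
Efficiency loss = 364.80 − 192 = 172.80.

172.80 billion dollars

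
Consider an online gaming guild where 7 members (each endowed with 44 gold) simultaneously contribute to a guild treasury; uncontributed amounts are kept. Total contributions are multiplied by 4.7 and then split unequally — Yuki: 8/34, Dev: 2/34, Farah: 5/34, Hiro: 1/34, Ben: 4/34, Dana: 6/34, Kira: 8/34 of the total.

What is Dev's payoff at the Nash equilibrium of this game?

Player j's private return per contributed unit is 4.7 × (j's share). Contributing is weakly dominant for j when that share is at least 1/4.7 = 0.2128, and contributing 0 is dominant otherwise.
Yuki and Kira are above the threshold, contributing 44 each; the remaining 5 contribute 0. Total contributed: 88.
Dev keeps 44 and receives 4.7 × 88 × 2/34 = 24.33 from the guild treasury, for a payoff of 68.33.

68.33 gold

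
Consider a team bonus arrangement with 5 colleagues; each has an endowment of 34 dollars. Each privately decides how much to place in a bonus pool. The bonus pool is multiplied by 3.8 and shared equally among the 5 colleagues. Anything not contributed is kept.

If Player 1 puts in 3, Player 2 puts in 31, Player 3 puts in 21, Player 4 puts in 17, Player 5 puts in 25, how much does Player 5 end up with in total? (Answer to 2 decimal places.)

Total contributed: 3 + 31 + 21 + 17 + 25 = 97.
Each receives 3.8 × 97 / 5 = 73.72 from the bonus pool.
Player 5 keeps 34 − 25 = 9, so Player 5's payoff is 9 + 73.72 = 82.72.

82.72 dollars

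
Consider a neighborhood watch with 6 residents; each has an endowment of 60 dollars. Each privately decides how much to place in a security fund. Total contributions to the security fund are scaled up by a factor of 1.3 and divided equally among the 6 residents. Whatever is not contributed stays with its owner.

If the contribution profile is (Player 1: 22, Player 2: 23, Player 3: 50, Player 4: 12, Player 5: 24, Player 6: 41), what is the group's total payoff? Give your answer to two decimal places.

Total contributed: 22 + 23 + 50 + 12 + 24 + 41 = 172; total kept: 6 × 60 − 172 = 188.
The security fund pays out 1.3 × 172 = 223.60 in aggregate.
Group total = 188 + 223.60 = 411.60.

411.60 dollars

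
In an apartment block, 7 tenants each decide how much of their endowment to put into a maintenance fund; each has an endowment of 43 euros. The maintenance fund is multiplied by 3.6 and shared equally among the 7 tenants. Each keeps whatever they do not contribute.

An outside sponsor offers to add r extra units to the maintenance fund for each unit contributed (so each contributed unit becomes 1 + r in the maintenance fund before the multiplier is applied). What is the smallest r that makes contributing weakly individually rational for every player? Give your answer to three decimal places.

0.944

With matching at rate r, one contributed unit becomes (1 + r) in the maintenance fund and returns 3.6 × (1 + r) / 7 to the contributor.
Setting this equal to 1: 1 + r = 7/3.6 = 1.9444.
So the minimum matching rate is r = 1.9444 − 1 = 0.944.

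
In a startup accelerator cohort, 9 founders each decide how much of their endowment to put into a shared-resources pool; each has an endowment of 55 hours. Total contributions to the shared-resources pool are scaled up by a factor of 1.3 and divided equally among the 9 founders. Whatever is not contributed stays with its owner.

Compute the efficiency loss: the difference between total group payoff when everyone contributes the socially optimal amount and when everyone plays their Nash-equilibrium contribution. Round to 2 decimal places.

148.50 hours

Each contributed unit returns 1.3/9 = 0.1444 to its contributor — below 1 — so contributing 0 is dominant for every player. At the Nash equilibrium everyone keeps their 55, and the group total is 9 × 55 = 495.
Each contributed unit returns 1.300 to the group as a whole (0.1444 to each of 9 players), which exceeds 1, so the social optimum is full contribution: group total = 1.300 × 495 = 643.50.
Efficiency loss = 643.50 − 495 = 148.50.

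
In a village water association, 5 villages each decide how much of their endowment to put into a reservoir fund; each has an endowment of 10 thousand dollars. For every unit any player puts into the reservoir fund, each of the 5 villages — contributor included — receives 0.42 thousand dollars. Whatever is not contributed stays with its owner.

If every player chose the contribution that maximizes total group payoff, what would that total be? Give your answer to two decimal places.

Each contributed unit returns 2.100 to the group as a whole (0.42 to each of 5 players), which exceeds 1, so the social optimum is full contribution: group total = 2.100 × 50 = 105.00.

105.00 thousand dollars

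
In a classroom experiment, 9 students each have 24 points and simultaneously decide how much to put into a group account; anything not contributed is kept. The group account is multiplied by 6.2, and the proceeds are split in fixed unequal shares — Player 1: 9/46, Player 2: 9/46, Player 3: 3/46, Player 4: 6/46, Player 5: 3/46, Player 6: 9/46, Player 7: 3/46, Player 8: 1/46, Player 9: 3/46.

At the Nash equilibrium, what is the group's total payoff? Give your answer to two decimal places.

590.40 points

Player j's private return per contributed unit is 6.2 × (j's share). Contributing is weakly dominant for j when that share is at least 1/6.2 = 0.1613, and contributing 0 is dominant otherwise.
Player 1, Player 2 and Player 6 are above the threshold, contributing 24 each; the remaining 6 contribute 0. Total contributed: 72.
The group account pays out 6.2 × 72 = 446.40 in total (split across the unequal shares, but the aggregate is all that matters for the group sum).
The 6 free-riders keep 24 each, adding 144. Group total = 144 + 446.40 = 590.40.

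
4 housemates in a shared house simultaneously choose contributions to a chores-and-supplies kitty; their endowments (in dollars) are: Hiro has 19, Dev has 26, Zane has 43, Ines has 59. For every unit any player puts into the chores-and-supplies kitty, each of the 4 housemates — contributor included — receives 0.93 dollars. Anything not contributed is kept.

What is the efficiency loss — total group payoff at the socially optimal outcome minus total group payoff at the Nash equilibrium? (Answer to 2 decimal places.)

399.84 dollars

The private return per contributed unit is 0.93 < 1 for everyone, so the Nash equilibrium is zero contribution and the group total is Σ E_j = 19 + 26 + 43 + 59 = 147.
Each contributed unit returns 3.720 to the group, so the social optimum is full contribution by everyone: group total = 3.720 × 147 = 546.84.
Efficiency loss = (3.720 − 1) × 147 = 399.84.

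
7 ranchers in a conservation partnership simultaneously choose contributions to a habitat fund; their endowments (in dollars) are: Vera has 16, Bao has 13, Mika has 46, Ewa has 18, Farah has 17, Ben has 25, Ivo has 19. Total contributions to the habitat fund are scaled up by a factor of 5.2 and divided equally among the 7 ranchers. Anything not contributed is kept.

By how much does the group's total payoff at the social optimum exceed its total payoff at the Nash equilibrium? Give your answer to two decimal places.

646.80 dollars

The private return per contributed unit is 5.2/7 = 0.7429 < 1 for every player regardless of endowment, so the Nash equilibrium is zero contribution and the group total is Σ E_j = 16 + 13 + 46 + 18 + 17 + 25 + 19 = 154.
Each contributed unit returns 5.200 to the group, so the social optimum is full contribution by everyone: group total = 5.200 × 154 = 800.80.
Efficiency loss = (5.200 − 1) × 154 = 646.80.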